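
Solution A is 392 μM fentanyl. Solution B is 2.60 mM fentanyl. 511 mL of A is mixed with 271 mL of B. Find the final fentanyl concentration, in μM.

1160 μM

C_B = 2.60 mM = 2600 μM.
C_mix = (C_A·V_A + C_B·V_B)/(V_A + V_B) = (392×511 + 2600×271) / 782.0 = 1157 μM.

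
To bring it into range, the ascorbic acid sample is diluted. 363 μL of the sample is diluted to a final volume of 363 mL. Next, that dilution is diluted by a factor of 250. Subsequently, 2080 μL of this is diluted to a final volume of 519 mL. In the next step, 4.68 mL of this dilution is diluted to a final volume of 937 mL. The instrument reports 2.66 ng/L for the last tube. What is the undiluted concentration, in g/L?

Overall dilution factor = 1000 × 250 × 249.5 × 200.2 = 1.25 × 10¹⁰.
Original = 2.66 ng/L × 1.25 × 10¹⁰ = 3.32 × 10¹⁰ ng/L = 33.2 g/L.

33.2 g/L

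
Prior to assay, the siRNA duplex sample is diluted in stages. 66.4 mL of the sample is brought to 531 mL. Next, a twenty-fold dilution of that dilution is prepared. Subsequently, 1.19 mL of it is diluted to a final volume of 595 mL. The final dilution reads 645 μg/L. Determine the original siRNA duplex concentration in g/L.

Overall dilution factor = 7.997 × 20 × 500 = 8.00 × 10⁴.
Original = 645 μg/L × 8.00 × 10⁴ = 5.16 × 10⁷ μg/L = 51.6 g/L.

51.6 g/L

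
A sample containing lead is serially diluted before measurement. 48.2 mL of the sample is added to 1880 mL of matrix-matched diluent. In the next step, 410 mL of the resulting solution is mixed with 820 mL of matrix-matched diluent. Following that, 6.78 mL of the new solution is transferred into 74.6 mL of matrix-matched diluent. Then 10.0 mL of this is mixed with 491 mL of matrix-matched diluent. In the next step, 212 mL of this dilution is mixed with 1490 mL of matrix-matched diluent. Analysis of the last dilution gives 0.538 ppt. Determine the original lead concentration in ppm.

Overall dilution factor = 40.00 × 3 × 12.00 × 50.10 × 8.028 = 5.79 × 10⁵.
Original = 0.538 ppt × 5.79 × 10⁵ = 3.12 × 10⁵ ppt = 0.312 ppm.

0.312 ppm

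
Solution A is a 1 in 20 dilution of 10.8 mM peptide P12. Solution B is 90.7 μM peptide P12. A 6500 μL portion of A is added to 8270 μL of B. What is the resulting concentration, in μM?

C_A = 10.8 mM / 20 = 0.540 mM.
C_B = 90.7 μM = 0.0907 mM.
C_mix = (C_A·V_A + C_B·V_B)/(V_A + V_B) = (0.540×6500 + 0.0907×8270) / 14770 = 0.288 mM = 288 μM.

288 μM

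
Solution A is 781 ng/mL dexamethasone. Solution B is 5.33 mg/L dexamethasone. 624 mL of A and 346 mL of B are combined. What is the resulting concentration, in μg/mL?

C_B = 5.33 mg/L = 5330 ng/mL.
C_mix = (C_A·V_A + C_B·V_B)/(V_A + V_B) = (781×624 + 5330×346) / 970.0 = 2404 ng/mL = 2.40 μg/mL.

2.40 μg/mL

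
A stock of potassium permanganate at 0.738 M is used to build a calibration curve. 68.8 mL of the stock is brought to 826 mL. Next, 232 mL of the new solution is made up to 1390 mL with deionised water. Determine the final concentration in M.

0.0103 M

Overall dilution factor = 12.01 × 5.991 = 71.9.
0.738 M / 71.9 = 0.0103 M.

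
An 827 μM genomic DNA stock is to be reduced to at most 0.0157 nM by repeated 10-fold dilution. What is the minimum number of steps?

8

Need 10ⁿ ≥ 5.27 × 10⁷, so n ≥ log(5.27 × 10⁷)/log(10) = 7.72.
Minimum whole steps: n = 8.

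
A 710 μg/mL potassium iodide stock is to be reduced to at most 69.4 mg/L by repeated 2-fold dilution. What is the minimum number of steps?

4

Need 2ⁿ ≥ 10.2, so n ≥ log(10.2)/log(2) = 3.35.
Minimum whole steps: n = 4.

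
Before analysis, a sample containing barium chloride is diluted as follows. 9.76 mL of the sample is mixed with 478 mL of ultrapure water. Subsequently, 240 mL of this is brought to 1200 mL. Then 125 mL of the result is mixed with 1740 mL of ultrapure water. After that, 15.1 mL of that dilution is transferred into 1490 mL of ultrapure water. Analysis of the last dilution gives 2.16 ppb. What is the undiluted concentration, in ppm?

803 ppm

Overall dilution factor = 49.98 × 5 × 14.92 × 99.68 = 3.72 × 10⁵.
Original = 2.16 ppb × 3.72 × 10⁵ = 8.03 × 10⁵ ppb = 803 ppm.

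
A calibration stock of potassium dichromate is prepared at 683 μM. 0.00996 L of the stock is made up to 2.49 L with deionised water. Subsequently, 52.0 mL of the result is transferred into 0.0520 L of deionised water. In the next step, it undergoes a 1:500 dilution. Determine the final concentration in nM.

2.73 nM

Overall dilution factor = 250 × 2 × 500 = 2.50 × 10⁵.
683 μM / 2.50 × 10⁵ = 2.73 × 10⁻³ μM = 2.73 nM.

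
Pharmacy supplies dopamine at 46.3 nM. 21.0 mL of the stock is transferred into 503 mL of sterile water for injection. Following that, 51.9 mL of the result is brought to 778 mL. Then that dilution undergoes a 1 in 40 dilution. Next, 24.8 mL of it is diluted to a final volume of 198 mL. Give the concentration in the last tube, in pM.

Overall dilution factor = 24.95 × 14.99 × 40 × 7.984 = 1.19 × 10⁵.
46.3 nM / 1.19 × 10⁵ = 3.88 × 10⁻⁴ nM = 0.388 pM.

0.388 pM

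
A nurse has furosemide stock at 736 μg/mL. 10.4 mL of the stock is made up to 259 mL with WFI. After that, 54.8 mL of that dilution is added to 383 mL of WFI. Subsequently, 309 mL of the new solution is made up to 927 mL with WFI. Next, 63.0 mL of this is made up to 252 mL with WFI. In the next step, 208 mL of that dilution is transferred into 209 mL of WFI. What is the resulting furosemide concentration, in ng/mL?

Overall dilution factor = 24.90 × 7.989 × 3 × 4 × 2.005 = 4786.
736 μg/mL / 4786 = 0.154 μg/mL = 154 ng/mL.

154 ng/mL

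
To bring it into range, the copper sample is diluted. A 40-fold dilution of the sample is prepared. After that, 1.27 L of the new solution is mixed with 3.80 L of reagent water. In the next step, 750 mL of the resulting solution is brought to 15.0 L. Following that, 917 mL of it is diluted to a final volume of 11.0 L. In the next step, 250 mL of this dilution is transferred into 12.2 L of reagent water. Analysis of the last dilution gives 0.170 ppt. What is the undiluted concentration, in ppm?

0.324 ppm

Overall dilution factor = 40 × 3.992 × 20 × 12.00 × 49.80 = 1.91 × 10⁶.
Original = 0.170 ppt × 1.91 × 10⁶ = 3.24 × 10⁵ ppt = 0.324 ppm.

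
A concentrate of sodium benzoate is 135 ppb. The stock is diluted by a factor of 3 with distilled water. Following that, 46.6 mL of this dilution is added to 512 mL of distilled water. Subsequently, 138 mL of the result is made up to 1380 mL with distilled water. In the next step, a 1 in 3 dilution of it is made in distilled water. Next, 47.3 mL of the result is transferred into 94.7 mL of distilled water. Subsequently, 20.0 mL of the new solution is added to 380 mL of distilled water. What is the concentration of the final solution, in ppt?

Overall dilution factor = 3 × 11.99 × 10 × 3 × 3.002 × 20 = 6.48 × 10⁴.
135 ppb / 6.48 × 10⁴ = 2.08 × 10⁻³ ppb = 2.08 ppt.

2.08 ppt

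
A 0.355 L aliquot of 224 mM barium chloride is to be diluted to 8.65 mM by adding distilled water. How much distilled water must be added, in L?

V₂ = C₁V₁/C₂ = 224 × 0.355 / 8.65 = 9.19 L.
Diluent to add = V₂ − V₁ = 9.19 − 0.355 = 8.84 L.

8.84 L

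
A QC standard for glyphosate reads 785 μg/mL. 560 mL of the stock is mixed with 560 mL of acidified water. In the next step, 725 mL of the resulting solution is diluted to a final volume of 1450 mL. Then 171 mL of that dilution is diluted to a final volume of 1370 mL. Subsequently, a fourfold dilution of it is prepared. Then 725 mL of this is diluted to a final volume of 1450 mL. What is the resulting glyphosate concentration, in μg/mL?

3.06 μg/mL

Overall dilution factor = 2 × 2 × 8.012 × 4 × 2 = 256.
785 μg/mL / 256 = 3.06 μg/mL.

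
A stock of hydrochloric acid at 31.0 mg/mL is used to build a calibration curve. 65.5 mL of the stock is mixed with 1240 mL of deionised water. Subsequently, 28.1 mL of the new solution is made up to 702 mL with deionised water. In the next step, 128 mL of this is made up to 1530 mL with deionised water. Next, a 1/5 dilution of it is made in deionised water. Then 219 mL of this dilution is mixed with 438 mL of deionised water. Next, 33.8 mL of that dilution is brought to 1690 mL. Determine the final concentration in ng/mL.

Overall dilution factor = 19.93 × 24.98 × 11.95 × 5 × 3 × 50 = 4.46 × 10⁶.
31.0 mg/mL / 4.46 × 10⁶ = 6.94 × 10⁻⁶ mg/mL = 6.94 ng/mL.

6.94 ng/mL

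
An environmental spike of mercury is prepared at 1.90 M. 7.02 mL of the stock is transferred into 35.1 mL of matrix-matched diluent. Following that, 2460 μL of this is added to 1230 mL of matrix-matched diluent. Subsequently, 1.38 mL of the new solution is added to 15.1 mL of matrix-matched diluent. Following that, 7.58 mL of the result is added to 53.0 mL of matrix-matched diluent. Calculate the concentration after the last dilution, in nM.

Overall dilution factor = 6 × 501 × 11.94 × 7.992 = 2.87 × 10⁵.
1.90 M / 2.87 × 10⁵ = 6.62 × 10⁻⁶ M = 6620 nM.

6620 nM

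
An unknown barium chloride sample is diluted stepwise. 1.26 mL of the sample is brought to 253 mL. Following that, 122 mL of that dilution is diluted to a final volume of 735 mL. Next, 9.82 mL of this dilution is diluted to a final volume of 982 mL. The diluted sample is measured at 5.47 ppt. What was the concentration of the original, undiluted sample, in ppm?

Overall dilution factor = 200.8 × 6.025 × 100 = 1.21 × 10⁵.
Original = 5.47 ppt × 1.21 × 10⁵ = 6.62 × 10⁵ ppt = 0.662 ppm.

0.662 ppm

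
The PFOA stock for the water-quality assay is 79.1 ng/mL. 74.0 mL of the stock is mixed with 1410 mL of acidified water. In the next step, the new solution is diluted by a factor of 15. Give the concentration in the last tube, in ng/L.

Overall dilution factor = 20.05 × 15 = 301.
79.1 ng/mL / 301 = 0.263 ng/mL = 263 ng/L.

263 ng/L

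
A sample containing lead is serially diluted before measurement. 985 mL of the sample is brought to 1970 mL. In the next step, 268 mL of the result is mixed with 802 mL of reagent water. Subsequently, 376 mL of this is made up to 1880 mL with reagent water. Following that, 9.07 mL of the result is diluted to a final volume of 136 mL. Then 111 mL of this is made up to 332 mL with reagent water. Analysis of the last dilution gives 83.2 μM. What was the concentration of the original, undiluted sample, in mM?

149 mM

Overall dilution factor = 2 × 3.993 × 5 × 14.99 × 2.991 = 1791.
Original = 83.2 μM × 1791 = 1.49 × 10⁵ μM = 149 mM.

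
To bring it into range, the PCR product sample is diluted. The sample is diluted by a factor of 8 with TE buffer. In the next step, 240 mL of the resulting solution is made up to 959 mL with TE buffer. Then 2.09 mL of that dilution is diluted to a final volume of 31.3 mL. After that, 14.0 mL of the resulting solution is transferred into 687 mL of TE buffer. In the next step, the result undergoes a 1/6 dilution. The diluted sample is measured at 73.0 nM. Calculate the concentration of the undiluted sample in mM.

Overall dilution factor = 8 × 3.996 × 14.98 × 50.07 × 6 = 1.44 × 10⁵.
Original = 73.0 nM × 1.44 × 10⁵ = 1.05 × 10⁷ nM = 10.5 mM.

10.5 mM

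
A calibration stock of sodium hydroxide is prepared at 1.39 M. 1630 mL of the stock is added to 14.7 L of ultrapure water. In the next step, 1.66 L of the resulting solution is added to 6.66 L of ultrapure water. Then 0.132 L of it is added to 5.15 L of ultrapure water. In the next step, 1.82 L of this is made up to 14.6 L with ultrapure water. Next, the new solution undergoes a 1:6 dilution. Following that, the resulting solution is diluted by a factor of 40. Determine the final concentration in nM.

359 nM

Overall dilution factor = 10.02 × 5.012 × 40.02 × 8.022 × 6 × 40 = 3.87 × 10⁶.
1.39 M / 3.87 × 10⁶ = 3.59 × 10⁻⁷ M = 359 nM.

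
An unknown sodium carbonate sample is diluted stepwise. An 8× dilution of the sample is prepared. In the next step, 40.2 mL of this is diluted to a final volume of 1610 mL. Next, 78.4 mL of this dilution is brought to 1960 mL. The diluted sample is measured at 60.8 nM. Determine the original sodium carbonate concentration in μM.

Overall dilution factor = 8 × 40.05 × 25 = 8010.
Original = 60.8 nM × 8010 = 4.87 × 10⁵ nM = 487 μM.

487 μM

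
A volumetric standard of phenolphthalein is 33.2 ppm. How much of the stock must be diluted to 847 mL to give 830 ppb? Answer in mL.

830 ppb = 0.830 ppm.
V₁ = C₂V₂/C₁ = 0.830 × 847 / 33.2 = 21.2 mL.

21.2 mL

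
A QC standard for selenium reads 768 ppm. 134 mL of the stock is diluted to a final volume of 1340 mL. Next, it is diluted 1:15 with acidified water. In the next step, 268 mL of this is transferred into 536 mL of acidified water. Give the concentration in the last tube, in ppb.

1710 ppb

Overall dilution factor = 10 × 15 × 3 = 450.
768 ppm / 450 = 1.71 ppm = 1710 ppb.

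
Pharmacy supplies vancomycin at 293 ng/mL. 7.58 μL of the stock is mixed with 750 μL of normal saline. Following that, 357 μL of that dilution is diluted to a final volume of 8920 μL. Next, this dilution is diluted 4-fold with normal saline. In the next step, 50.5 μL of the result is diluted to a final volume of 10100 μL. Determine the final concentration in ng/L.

0.147 ng/L

Overall dilution factor = 99.94 × 24.99 × 4 × 200 = 2.00 × 10⁶.
293 ng/mL / 2.00 × 10⁶ = 1.47 × 10⁻⁴ ng/mL = 0.147 ng/L.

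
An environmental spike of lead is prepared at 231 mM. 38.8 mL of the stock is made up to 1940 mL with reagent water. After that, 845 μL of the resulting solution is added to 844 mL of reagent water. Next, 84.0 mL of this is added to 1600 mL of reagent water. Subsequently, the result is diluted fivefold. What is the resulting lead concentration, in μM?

0.0461 μM

Overall dilution factor = 50 × 999.8 × 20.05 × 5 = 5.01 × 10⁶.
231 mM / 5.01 × 10⁶ = 4.61 × 10⁻⁵ mM = 0.0461 μM.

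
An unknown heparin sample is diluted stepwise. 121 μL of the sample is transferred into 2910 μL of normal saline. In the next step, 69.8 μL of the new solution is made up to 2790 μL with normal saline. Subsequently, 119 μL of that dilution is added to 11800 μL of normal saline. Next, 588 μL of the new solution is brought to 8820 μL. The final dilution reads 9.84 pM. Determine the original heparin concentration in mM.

Overall dilution factor = 25.05 × 39.97 × 100.2 × 15 = 1.50 × 10⁶.
Original = 9.84 pM × 1.50 × 10⁶ = 1.48 × 10⁷ pM = 0.0148 mM.

0.0148 mM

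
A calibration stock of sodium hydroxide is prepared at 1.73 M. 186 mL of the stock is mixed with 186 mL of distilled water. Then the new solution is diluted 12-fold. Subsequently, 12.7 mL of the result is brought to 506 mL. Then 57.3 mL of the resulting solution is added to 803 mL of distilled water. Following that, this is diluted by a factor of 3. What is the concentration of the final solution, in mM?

0.0402 mM

Overall dilution factor = 2 × 12 × 39.84 × 15.01 × 3 = 4.31 × 10⁴.
1.73 M / 4.31 × 10⁴ = 4.02 × 10⁻⁵ M = 0.0402 mM.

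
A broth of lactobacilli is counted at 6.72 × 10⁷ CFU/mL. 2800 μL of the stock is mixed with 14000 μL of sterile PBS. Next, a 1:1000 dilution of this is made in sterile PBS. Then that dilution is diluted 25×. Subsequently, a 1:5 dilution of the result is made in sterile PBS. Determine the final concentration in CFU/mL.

Overall dilution factor = 6 × 1000 × 25 × 5 = 7.50 × 10⁵.
6.72 × 10⁷ CFU/mL / 7.50 × 10⁵ = 89.6 CFU/mL.

89.6 CFU/mL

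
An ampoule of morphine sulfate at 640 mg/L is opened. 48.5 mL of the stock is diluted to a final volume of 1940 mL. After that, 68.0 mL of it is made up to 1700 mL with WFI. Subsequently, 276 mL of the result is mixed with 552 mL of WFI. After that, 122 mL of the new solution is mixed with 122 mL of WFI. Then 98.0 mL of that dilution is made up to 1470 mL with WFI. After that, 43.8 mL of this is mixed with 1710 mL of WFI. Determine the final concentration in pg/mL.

178 pg/mL

Overall dilution factor = 40 × 25 × 3 × 2 × 15 × 40.04 = 3.60 × 10⁶.
640 mg/L / 3.60 × 10⁶ = 1.78 × 10⁻⁴ mg/L = 178 pg/mL.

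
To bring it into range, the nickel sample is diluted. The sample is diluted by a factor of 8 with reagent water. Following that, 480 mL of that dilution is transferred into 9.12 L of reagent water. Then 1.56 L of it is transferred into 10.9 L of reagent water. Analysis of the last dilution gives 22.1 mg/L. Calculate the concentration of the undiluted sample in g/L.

28.2 g/L

Overall dilution factor = 8 × 20 × 7.987 = 1278.
Original = 22.1 mg/L × 1278 = 2.82 × 10⁴ mg/L = 28.2 g/L.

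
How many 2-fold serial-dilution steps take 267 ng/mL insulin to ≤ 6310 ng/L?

6

Need 2ⁿ ≥ 42.3, so n ≥ log(42.3)/log(2) = 5.40.
Minimum whole steps: n = 6.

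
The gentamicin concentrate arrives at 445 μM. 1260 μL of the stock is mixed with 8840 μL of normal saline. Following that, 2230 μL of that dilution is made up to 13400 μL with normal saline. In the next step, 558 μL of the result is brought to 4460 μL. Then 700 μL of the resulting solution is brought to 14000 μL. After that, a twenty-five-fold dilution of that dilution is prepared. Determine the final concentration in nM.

Overall dilution factor = 8.016 × 6.009 × 7.993 × 20 × 25 = 1.92 × 10⁵.
445 μM / 1.92 × 10⁵ = 2.31 × 10⁻³ μM = 2.31 nM.

2.31 nM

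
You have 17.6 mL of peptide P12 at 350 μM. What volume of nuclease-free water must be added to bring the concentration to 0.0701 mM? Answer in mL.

70.3 mL

0.0701 mM = 70.1 μM.
V₂ = C₁V₁/C₂ = 350 × 17.6 / 70.1 = 87.9 mL.
Diluent to add = V₂ − V₁ = 87.9 − 17.6 = 70.3 mL.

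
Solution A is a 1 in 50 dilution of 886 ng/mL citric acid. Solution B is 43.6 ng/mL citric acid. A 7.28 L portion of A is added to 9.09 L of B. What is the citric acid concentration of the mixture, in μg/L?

C_A = 886 ng/mL / 50 = 17.7 ng/mL.
C_mix = (C_A·V_A + C_B·V_B)/(V_A + V_B) = (17.7×7.28 + 43.6×9.09) / 16.37 = 32.1 ng/mL = 32.1 μg/L.

32.1 μg/L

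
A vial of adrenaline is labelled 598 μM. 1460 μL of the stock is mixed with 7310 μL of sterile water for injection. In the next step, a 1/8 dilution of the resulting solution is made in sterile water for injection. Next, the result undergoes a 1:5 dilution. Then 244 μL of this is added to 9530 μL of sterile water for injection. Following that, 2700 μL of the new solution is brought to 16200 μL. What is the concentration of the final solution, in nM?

Overall dilution factor = 6.007 × 8 × 5 × 40.06 × 6 = 5.77 × 10⁴.
598 μM / 5.77 × 10⁴ = 0.0104 μM = 10.4 nM.

10.4 nM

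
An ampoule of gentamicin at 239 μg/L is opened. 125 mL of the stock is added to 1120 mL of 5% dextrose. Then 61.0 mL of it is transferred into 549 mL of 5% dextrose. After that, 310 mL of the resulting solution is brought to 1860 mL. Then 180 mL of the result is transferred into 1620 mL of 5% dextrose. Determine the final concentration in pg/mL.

Overall dilution factor = 9.960 × 10 × 6 × 10 = 5976.
239 μg/L / 5976 = 0.0400 μg/L = 40.0 pg/mL.

40.0 pg/mL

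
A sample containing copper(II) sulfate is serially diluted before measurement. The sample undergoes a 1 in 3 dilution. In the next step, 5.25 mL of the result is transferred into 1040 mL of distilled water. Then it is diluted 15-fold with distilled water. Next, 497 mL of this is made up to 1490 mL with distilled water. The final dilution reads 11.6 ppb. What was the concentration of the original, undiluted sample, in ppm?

312 ppm

Overall dilution factor = 3 × 199.1 × 15 × 2.998 = 2.69 × 10⁴.
Original = 11.6 ppb × 2.69 × 10⁴ = 3.12 × 10⁵ ppb = 312 ppm.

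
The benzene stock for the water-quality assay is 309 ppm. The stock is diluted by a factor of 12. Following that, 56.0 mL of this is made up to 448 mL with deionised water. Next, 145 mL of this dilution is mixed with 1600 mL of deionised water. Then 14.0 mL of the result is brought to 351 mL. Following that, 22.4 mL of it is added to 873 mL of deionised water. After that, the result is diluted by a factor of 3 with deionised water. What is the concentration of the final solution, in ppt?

89.0 ppt

Overall dilution factor = 12 × 8 × 12.03 × 25.07 × 39.97 × 3 = 3.47 × 10⁶.
309 ppm / 3.47 × 10⁶ = 8.90 × 10⁻⁵ ppm = 89.0 ppt.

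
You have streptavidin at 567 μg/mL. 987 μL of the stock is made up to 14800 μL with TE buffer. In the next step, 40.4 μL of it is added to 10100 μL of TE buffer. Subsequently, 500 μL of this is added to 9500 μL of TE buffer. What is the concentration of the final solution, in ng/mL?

7.53 ng/mL

Overall dilution factor = 14.99 × 251 × 20 = 7.53 × 10⁴.
567 μg/mL / 7.53 × 10⁴ = 7.53 × 10⁻³ μg/mL = 7.53 ng/mL.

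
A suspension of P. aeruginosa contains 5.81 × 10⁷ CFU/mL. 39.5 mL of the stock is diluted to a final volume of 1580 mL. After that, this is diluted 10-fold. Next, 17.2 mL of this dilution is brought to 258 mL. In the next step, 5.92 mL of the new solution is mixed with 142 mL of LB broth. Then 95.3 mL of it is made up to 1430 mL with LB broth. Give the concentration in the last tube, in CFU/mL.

25.8 CFU/mL

Overall dilution factor = 40 × 10 × 15 × 24.99 × 15.01 = 2.25 × 10⁶.
5.81 × 10⁷ CFU/mL / 2.25 × 10⁶ = 25.8 CFU/mL.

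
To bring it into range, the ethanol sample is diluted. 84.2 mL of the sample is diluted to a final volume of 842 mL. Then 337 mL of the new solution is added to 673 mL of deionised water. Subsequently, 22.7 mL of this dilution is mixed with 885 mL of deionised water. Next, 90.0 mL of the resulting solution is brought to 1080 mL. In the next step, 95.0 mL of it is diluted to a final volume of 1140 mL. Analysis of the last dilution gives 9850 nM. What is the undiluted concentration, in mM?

1700 mM

Overall dilution factor = 10 × 2.997 × 39.99 × 12 × 12 = 1.73 × 10⁵.
Original = 9850 nM × 1.73 × 10⁵ = 1.70 × 10⁹ nM = 1700 mM.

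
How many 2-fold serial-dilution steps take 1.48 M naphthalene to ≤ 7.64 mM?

8

Need 2ⁿ ≥ 194, so n ≥ log(194)/log(2) = 7.60.
Minimum whole steps: n = 8.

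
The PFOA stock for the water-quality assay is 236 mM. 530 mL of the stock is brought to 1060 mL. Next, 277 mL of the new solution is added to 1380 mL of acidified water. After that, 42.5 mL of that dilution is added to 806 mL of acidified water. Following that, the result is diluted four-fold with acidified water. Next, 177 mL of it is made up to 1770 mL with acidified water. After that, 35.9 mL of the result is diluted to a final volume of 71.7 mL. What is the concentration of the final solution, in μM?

12.4 μM

Overall dilution factor = 2 × 5.982 × 19.96 × 4 × 10 × 1.997 = 1.91 × 10⁴.
236 mM / 1.91 × 10⁴ = 0.0124 mM = 12.4 μM.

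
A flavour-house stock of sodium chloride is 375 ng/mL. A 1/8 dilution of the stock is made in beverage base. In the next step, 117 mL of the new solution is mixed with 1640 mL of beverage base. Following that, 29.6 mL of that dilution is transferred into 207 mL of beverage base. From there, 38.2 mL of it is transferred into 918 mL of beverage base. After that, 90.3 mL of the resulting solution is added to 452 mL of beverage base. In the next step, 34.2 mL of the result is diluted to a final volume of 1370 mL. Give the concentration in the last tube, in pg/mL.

0.0648 pg/mL

Overall dilution factor = 8 × 15.02 × 7.993 × 25.03 × 6.006 × 40.06 = 5.78 × 10⁶.
375 ng/mL / 5.78 × 10⁶ = 6.48 × 10⁻⁵ ng/mL = 0.0648 pg/mL.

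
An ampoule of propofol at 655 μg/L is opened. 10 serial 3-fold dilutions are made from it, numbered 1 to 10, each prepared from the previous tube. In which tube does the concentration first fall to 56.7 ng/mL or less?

tube 3

Tube n has concentration 655 μg/L / 3ⁿ.
Need 3ⁿ ≥ 655 μg/L / 56.7 ng/mL = 11.6, so n ≥ 2.23.
First such tube: n = 3.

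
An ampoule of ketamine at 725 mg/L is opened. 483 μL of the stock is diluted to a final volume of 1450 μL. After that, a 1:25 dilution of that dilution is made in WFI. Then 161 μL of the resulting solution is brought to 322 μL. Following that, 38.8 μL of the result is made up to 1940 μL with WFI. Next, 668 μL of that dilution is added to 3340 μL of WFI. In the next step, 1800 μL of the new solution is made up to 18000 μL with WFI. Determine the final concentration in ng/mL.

1.61 ng/mL

Overall dilution factor = 3.002 × 25 × 2 × 50 × 6 × 10 = 4.50 × 10⁵.
725 mg/L / 4.50 × 10⁵ = 1.61 × 10⁻³ mg/L = 1.61 ng/mL.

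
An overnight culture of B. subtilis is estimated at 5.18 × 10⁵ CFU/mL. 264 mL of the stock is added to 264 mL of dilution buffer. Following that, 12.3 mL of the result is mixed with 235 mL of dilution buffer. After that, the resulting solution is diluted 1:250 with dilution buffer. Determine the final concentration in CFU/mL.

51.5 CFU/mL

Overall dilution factor = 2 × 20.11 × 250 = 1.01 × 10⁴.
5.18 × 10⁵ CFU/mL / 1.01 × 10⁴ = 51.5 CFU/mL.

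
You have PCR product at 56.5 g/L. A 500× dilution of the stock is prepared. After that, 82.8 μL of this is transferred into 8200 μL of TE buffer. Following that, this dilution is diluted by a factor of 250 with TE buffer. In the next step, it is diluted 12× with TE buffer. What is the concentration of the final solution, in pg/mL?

Overall dilution factor = 500 × 100.0 × 250 × 12 = 1.50 × 10⁸.
56.5 g/L / 1.50 × 10⁸ = 3.77 × 10⁻⁷ g/L = 377 pg/mL.

377 pg/mL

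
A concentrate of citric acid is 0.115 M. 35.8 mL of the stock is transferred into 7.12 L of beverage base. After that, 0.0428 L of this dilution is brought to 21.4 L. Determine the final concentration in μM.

Overall dilution factor = 199.9 × 500 = 9.99 × 10⁴.
0.115 M / 9.99 × 10⁴ = 1.15 × 10⁻⁶ M = 1.15 μM.

1.15 μM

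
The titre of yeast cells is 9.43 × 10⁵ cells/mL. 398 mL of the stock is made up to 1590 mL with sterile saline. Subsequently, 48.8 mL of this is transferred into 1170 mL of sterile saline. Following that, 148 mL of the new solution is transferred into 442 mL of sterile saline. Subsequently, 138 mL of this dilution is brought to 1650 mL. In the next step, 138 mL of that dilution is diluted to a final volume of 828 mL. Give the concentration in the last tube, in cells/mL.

33.0 cells/mL

Overall dilution factor = 3.995 × 24.98 × 3.986 × 11.96 × 6 = 2.85 × 10⁴.
9.43 × 10⁵ cells/mL / 2.85 × 10⁴ = 33.0 cells/mL.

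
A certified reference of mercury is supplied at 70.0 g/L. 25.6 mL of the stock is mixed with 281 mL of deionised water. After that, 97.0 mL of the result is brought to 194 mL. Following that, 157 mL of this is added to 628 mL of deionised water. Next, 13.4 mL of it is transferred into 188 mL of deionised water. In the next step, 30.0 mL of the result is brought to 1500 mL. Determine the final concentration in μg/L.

778 μg/L

Overall dilution factor = 11.98 × 2 × 5 × 15.03 × 50 = 9.00 × 10⁴.
70.0 g/L / 9.00 × 10⁴ = 7.78 × 10⁻⁴ g/L = 778 μg/L.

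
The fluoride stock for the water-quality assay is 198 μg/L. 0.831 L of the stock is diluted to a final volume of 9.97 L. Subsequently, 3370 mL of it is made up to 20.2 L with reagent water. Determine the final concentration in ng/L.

2750 ng/L

Overall dilution factor = 12.00 × 5.994 = 71.9.
198 μg/L / 71.9 = 2.75 μg/L = 2750 ng/L.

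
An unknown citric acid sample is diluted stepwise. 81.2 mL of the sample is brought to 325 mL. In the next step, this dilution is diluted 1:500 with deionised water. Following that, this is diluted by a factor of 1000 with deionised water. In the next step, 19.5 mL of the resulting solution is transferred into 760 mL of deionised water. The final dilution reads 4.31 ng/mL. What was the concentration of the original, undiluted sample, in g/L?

Overall dilution factor = 4.002 × 500 × 1000 × 39.97 = 8.00 × 10⁷.
Original = 4.31 ng/mL × 8.00 × 10⁷ = 3.45 × 10⁸ ng/mL = 345 g/L.

345 g/L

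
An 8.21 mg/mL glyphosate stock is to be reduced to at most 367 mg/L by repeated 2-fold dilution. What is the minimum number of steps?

Need 2ⁿ ≥ 22.4, so n ≥ log(22.4)/log(2) = 4.48.
Minimum whole steps: n = 5.

5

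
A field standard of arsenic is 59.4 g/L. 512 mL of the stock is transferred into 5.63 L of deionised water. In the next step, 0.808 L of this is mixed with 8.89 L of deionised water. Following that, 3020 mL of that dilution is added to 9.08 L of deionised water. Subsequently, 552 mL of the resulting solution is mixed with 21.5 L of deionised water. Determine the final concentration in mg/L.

2.58 mg/L

Overall dilution factor = 12.00 × 12.00 × 4.007 × 39.95 = 2.30 × 10⁴.
59.4 g/L / 2.30 × 10⁴ = 2.58 × 10⁻³ g/L = 2.58 mg/L.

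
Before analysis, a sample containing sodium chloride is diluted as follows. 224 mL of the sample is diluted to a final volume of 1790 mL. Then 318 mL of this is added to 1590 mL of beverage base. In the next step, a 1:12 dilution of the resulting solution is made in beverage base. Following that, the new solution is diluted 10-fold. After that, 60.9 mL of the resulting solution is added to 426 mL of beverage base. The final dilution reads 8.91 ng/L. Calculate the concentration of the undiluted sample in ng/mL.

410 ng/mL

Overall dilution factor = 7.991 × 6 × 12 × 10 × 7.995 = 4.60 × 10⁴.
Original = 8.91 ng/L × 4.60 × 10⁴ = 4.10 × 10⁵ ng/L = 410 ng/mL.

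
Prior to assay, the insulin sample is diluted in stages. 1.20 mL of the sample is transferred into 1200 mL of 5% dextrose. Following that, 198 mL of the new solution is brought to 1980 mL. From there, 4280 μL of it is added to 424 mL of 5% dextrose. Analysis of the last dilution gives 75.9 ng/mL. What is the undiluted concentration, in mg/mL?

Overall dilution factor = 1001 × 10 × 100.1 = 1.00 × 10⁶.
Original = 75.9 ng/mL × 1.00 × 10⁶ = 7.60 × 10⁷ ng/mL = 76.0 mg/mL.

76.0 mg/mL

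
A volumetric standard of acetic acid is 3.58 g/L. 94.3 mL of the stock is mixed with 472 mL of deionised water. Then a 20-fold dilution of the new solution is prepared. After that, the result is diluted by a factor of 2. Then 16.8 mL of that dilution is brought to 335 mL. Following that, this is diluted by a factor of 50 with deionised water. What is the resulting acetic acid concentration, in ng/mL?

Overall dilution factor = 6.005 × 20 × 2 × 19.94 × 50 = 2.39 × 10⁵.
3.58 g/L / 2.39 × 10⁵ = 1.49 × 10⁻⁵ g/L = 14.9 ng/mL.

14.9 ng/mL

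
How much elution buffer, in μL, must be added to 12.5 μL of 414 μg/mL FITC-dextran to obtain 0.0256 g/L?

0.0256 g/L = 25.6 μg/mL.
V₂ = C₁V₁/C₂ = 414 × 12.5 / 25.6 = 202 μL.
Diluent to add = V₂ − V₁ = 202 − 12.5 = 190 μL.

190 μL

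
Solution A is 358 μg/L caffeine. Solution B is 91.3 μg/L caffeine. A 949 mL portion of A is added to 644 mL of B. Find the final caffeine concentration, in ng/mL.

250 ng/mL

C_mix = (C_A·V_A + C_B·V_B)/(V_A + V_B) = (358×949 + 91.3×644) / 1593 = 250 μg/L = 250 ng/mL.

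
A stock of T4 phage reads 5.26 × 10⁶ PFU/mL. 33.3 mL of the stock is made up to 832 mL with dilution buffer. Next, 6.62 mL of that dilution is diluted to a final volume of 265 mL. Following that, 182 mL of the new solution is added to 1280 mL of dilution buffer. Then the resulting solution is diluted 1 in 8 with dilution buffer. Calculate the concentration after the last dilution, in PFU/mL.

Overall dilution factor = 24.98 × 40.03 × 8.033 × 8 = 6.43 × 10⁴.
5.26 × 10⁶ PFU/mL / 6.43 × 10⁴ = 81.8 PFU/mL.

81.8 PFU/mL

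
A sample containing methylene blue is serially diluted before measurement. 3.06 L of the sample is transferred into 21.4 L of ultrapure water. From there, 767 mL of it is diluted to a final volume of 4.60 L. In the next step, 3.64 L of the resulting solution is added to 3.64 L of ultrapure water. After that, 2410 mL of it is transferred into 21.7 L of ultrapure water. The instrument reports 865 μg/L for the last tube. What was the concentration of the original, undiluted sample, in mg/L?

830 mg/L

Overall dilution factor = 7.993 × 5.997 × 2 × 10.00 = 959.
Original = 865 μg/L × 959 = 8.30 × 10⁵ μg/L = 830 mg/L.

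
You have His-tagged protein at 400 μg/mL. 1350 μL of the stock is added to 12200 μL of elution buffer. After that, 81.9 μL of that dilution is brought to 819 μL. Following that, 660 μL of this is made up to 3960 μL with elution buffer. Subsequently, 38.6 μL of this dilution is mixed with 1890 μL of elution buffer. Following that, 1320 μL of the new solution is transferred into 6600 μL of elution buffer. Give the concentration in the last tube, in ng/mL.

Overall dilution factor = 10.04 × 10 × 6 × 49.96 × 6 = 1.81 × 10⁵.
400 μg/mL / 1.81 × 10⁵ = 2.22 × 10⁻³ μg/mL = 2.22 ng/mL.

2.22 ng/mL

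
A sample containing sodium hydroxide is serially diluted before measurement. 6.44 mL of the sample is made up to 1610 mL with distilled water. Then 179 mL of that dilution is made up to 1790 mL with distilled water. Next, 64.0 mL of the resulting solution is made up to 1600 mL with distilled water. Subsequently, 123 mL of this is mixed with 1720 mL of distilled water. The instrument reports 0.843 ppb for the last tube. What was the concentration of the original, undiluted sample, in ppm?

789 ppm

Overall dilution factor = 250 × 10 × 25 × 14.98 = 9.36 × 10⁵.
Original = 0.843 ppb × 9.36 × 10⁵ = 7.89 × 10⁵ ppb = 789 ppm.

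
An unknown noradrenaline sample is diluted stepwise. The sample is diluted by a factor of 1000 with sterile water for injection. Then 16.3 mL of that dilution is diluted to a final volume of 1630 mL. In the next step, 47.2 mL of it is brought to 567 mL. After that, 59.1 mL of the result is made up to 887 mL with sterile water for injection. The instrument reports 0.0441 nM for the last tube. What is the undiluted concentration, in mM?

0.795 mM

Overall dilution factor = 1000 × 100 × 12.01 × 15.01 = 1.80 × 10⁷.
Original = 0.0441 nM × 1.80 × 10⁷ = 7.95 × 10⁵ nM = 0.795 mM.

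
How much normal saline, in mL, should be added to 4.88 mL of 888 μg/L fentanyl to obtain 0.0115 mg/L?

372 mL

0.0115 mg/L = 11.5 μg/L.
V₂ = C₁V₁/C₂ = 888 × 4.88 / 11.5 = 377 mL.
Diluent to add = V₂ − V₁ = 377 − 4.88 = 372 mL.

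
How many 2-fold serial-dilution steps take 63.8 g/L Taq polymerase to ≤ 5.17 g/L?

Need 2ⁿ ≥ 12.3, so n ≥ log(12.3)/log(2) = 3.63.
Minimum whole steps: n = 4.

4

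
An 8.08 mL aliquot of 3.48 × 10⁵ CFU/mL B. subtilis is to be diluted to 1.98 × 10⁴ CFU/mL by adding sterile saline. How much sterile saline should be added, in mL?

V₂ = C₁V₁/C₂ = 3.48 × 10⁵ × 8.08 / 1.98 × 10⁴ = 142 mL.
Diluent to add = V₂ − V₁ = 142 − 8.08 = 134 mL.

134 mL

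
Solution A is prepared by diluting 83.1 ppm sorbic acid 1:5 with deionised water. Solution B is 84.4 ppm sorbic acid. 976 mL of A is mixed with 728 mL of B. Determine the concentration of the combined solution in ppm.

C_A = 83.1 ppm / 5 = 16.6 ppm.
C_mix = (C_A·V_A + C_B·V_B)/(V_A + V_B) = (16.6×976 + 84.4×728) / 1704 = 45.6 ppm.

45.6 ppm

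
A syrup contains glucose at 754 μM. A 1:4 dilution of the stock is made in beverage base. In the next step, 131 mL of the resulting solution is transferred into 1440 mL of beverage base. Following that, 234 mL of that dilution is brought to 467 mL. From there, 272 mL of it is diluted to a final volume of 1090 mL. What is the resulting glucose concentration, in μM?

1.97 μM

Overall dilution factor = 4 × 11.99 × 1.996 × 4.007 = 384.
754 μM / 384 = 1.97 μM.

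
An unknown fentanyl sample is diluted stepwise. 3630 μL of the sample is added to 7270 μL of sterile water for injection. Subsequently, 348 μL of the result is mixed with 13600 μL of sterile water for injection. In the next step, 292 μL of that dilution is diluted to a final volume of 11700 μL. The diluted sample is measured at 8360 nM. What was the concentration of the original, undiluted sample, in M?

Overall dilution factor = 3.003 × 40.08 × 40.07 = 4822.
Original = 8360 nM × 4822 = 4.03 × 10⁷ nM = 0.0403 M.

0.0403 M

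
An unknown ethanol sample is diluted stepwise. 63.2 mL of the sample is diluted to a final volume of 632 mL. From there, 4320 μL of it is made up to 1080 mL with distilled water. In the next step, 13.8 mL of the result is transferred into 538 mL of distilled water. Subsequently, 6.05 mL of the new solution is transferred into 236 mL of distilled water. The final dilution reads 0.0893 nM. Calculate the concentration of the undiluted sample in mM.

Overall dilution factor = 10 × 250 × 39.99 × 40.01 = 4.00 × 10⁶.
Original = 0.0893 nM × 4.00 × 10⁶ = 3.57 × 10⁵ nM = 0.357 mM.

0.357 mM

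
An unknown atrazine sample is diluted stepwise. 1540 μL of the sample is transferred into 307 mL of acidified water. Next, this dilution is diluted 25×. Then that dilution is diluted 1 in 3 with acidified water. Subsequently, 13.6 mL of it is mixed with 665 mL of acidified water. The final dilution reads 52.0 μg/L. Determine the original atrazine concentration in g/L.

39.0 g/L

Overall dilution factor = 200.4 × 25 × 3 × 49.90 = 7.50 × 10⁵.
Original = 52.0 μg/L × 7.50 × 10⁵ = 3.90 × 10⁷ μg/L = 39.0 g/L.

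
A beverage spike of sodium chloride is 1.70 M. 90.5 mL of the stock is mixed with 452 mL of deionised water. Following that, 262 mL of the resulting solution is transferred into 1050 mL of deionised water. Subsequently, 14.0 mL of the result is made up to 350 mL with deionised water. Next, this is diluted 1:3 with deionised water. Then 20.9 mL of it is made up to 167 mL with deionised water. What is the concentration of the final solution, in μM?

Overall dilution factor = 5.994 × 5.008 × 25 × 3 × 7.990 = 1.80 × 10⁴.
1.70 M / 1.80 × 10⁴ = 9.45 × 10⁻⁵ M = 94.5 μM.

94.5 μM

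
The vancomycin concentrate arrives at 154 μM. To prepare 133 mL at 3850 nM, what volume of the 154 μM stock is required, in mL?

3.33 mL

3850 nM = 3.85 μM.
V₁ = C₂V₂/C₁ = 3.85 × 133 / 154 = 3.33 mL.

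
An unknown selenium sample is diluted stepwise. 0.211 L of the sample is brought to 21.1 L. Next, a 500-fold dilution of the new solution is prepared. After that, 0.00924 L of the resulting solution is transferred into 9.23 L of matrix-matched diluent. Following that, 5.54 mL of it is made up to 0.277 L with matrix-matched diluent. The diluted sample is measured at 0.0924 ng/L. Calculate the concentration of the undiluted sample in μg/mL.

231 μg/mL

Overall dilution factor = 100 × 500 × 999.9 × 50 = 2.50 × 10⁹.
Original = 0.0924 ng/L × 2.50 × 10⁹ = 2.31 × 10⁸ ng/L = 231 μg/mL.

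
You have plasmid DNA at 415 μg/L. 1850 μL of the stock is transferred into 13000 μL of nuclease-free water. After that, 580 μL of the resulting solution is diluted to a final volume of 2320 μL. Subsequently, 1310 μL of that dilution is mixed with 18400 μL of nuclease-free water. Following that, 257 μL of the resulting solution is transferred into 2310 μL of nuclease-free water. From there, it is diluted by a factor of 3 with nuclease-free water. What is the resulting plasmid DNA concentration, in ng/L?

28.7 ng/L

Overall dilution factor = 8.027 × 4 × 15.05 × 9.988 × 3 = 1.45 × 10⁴.
415 μg/L / 1.45 × 10⁴ = 0.0287 μg/L = 28.7 ng/L.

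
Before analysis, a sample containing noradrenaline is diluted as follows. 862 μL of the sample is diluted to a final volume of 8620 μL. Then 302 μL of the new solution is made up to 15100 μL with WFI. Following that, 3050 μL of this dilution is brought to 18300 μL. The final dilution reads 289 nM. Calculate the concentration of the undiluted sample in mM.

0.867 mM

Overall dilution factor = 10 × 50 × 6 = 3000.
Original = 289 nM × 3000 = 8.67 × 10⁵ nM = 0.867 mM.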